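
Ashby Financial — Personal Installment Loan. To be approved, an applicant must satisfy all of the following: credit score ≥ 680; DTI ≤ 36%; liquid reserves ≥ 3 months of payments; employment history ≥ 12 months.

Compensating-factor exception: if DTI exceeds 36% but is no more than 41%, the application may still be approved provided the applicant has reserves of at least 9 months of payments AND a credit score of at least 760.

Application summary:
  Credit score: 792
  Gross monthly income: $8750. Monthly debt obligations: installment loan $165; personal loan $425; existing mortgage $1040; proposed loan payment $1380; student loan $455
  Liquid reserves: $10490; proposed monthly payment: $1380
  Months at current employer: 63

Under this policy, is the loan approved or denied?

Credit score 792 ≥ 680 (meets base)
Total debts = (165 + 425 + 1,040 + 1,380 + 455) = 3,465. DTI: 3,465 ÷ 8,750 = 39.6%, over the 36% base limit.
Reserves = 10,490/1,380 = 7.6 months ≥ 3
Employment 63 ≥ 12 months
39.6% falls in the override range (36%–41%), so the compensating-factor test applies.
Reserves 7.6 < 9 months; credit score 792 ≥ 760.
Compensating-factor requirement not fully met.

Denied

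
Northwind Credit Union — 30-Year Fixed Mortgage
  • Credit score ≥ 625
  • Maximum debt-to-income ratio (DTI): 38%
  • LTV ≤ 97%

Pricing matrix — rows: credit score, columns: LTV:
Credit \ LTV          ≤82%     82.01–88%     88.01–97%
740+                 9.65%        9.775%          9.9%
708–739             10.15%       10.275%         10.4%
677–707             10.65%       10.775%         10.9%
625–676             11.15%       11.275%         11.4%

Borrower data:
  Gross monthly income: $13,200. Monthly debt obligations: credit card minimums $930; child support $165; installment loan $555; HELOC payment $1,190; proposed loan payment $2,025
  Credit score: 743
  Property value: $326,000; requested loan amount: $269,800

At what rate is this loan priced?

9.775%

Credit score 743 ≥ 625; Total monthly debts = (930 + 165 + 555 + 1,190 + 2,025) = 4,865. Debt-to-income = 4,865/13,200 = 36.9% — meets 38% limit
Loan-to-value = 269,800/326,000 = 82.8% — pass (97% max)
Score 743 is in the 740+ band; LTV 82.8% is in the 82.01–88% band → 9.775%.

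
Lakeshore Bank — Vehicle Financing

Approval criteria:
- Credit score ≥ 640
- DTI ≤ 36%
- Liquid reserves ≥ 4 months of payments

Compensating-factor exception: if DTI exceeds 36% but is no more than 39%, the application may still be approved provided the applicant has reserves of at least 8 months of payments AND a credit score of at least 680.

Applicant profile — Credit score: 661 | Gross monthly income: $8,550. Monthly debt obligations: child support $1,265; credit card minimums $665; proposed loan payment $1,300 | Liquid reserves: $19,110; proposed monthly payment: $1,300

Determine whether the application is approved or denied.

Denied

Credit score 661 ≥ 640 (meets base)
Total debts = (1,265 + 665 + 1,300) = 3,230. DTI = 3,230/8,550 = 37.8% > 36% — standard DTI limit exceeded.
Liquid reserves cover 19,110/1,300 = 14.7 months — ≥ 4 required
37.8% falls in the override range (36%–39%), so the compensating-factor test applies.
Override check — reserves: 14.7 mo (ok); score: 661 (below 680).
Compensating-factor requirement not fully met.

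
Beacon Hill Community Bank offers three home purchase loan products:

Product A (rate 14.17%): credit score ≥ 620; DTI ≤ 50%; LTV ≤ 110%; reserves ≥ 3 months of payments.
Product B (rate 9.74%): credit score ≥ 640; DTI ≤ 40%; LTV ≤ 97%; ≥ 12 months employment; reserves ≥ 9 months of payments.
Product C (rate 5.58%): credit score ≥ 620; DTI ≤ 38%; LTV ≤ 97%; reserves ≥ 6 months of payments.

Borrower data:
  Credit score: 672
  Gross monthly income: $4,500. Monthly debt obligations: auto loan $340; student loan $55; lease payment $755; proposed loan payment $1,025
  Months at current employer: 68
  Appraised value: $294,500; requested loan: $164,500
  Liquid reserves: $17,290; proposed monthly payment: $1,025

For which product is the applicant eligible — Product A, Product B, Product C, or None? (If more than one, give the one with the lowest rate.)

Total debts = (340 + 55 + 755 + 1,025) = 2,175; DTI = 2,175/4,500 = 48.3%.
LTV = 164,500/294,500 = 55.9%.
Reserves = 17,290/1,025 = 16.9 months.
Product A: score 672 ≥ 620; DTI 48.3% ≤ 50%; LTV 55.9% ≤ 110%; reserves 16.9 ≥ 3 mo → qualifies.
Product B: score 672 ≥ 640; DTI 48.3% > 40%; LTV 55.9% ≤ 97%; employment 68 ≥ 12 mo; reserves 16.9 ≥ 9 mo → does not qualify.
Product C: score 672 ≥ 620; DTI 48.3% > 38%; LTV 55.9% ≤ 97%; reserves 16.9 ≥ 6 mo → does not qualify.

Product A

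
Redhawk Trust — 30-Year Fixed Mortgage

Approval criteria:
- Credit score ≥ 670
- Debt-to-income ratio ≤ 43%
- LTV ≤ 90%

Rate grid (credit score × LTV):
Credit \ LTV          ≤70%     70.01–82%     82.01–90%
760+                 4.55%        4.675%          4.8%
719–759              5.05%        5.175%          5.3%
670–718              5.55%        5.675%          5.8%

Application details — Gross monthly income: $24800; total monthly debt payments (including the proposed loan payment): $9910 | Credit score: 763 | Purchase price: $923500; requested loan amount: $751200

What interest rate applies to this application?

4.675%

Credit score 763 ≥ 670; DTI = 9,910/24,800 = 40% ≤ 43%
LTV: 751,200 ÷ 923,500 = 81.3%, within 90% cap
Score 763 is in the 760+ band; LTV 81.3% is in the 70.01–82% band → 4.675%.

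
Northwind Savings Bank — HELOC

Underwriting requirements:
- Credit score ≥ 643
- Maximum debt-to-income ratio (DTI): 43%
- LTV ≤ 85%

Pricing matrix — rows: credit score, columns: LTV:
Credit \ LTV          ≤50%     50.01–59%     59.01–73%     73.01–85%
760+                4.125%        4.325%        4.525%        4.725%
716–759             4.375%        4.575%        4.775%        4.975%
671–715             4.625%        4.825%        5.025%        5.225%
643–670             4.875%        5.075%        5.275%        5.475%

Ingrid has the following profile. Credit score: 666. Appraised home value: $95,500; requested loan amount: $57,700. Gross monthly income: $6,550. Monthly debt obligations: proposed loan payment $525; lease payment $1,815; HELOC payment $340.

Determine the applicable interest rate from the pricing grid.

5.275%

Credit score 666 ≥ 643; Total monthly debts = (525 + 1,815 + 340) = 2,680. DTI: 2,680 ÷ 6,550 = 40.9%, within the 43% cap
LTV: 57,700 ÷ 95,500 = 60.4%, within 85% cap
Row: 666 falls in 643–670. Column: 60.4% falls in 59.01–73%. Rate = 5.275%.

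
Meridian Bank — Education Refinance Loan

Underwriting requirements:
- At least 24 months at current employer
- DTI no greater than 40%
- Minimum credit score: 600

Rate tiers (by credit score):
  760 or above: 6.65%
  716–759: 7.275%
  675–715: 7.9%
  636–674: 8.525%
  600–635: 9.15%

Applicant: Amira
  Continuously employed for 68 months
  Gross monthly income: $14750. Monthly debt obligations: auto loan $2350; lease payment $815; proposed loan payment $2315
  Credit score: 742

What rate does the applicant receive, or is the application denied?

Credit score 742 ≥ 600 (meets minimum)
Employment 68 ≥ 24 months
Total monthly debts = (2,350 + 815 + 2,315) = 5,480. Debt-to-income = 5,480/14,750 = 37.2% — meets 40% limit
All requirements met. Score 742 falls in the 716–759 tier → 7.275%.

Approved at 7.275%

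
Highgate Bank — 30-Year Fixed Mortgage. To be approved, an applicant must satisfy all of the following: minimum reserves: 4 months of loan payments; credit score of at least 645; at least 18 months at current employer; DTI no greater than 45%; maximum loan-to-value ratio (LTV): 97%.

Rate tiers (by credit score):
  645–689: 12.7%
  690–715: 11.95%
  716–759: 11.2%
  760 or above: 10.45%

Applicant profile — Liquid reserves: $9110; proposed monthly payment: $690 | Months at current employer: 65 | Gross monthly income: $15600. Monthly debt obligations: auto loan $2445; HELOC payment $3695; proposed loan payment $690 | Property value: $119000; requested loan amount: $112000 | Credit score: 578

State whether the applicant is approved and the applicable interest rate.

Denied

Credit score 578 < 645 (below minimum)
Loan-to-value = 112,000/119,000 = 94.1% — pass (97% max)
Total monthly debts = (2,445 + 3,695 + 690) = 6,830. DTI = 6,830/15,600 = 43.8% ≤ 45%
Employment 65 ≥ 18 months
Reserves: 9,110 ÷ 690 = 13.2 months (meets 4-month minimum)
Not all requirements met → denied.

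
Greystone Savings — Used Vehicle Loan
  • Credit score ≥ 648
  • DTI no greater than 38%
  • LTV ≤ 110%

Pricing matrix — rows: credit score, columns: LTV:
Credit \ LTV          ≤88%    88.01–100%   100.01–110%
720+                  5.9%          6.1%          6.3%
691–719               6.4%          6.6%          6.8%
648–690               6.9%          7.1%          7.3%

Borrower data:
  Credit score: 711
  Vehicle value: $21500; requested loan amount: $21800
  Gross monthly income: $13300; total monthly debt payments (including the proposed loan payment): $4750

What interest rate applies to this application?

Credit score 711 ≥ 648; Debt-to-income = 4,750/13,300 = 35.7% — meets 38% limit
LTV = 21,800/21,500 = 101.4% ≤ 110%
Row: 711 falls in 691–719. Column: 101.4% falls in 100.01–110%. Rate = 6.8%.

6.8%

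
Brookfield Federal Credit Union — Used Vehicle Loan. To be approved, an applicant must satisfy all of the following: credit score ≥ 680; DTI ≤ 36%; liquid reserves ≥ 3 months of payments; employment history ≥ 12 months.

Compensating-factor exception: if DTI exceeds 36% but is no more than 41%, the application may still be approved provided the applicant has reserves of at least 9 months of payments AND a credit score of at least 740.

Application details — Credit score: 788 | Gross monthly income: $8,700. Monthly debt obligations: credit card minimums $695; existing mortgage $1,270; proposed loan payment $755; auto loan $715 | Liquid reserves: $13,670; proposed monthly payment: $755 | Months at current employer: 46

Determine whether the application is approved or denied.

Approved

Credit score 788 ≥ 680 (meets base)
Total debts = (695 + 1,270 + 755 + 715) = 3,435. DTI: 3,435 ÷ 8,700 = 39.5%, over the 36% base limit.
Reserves = 13,670/755 = 18.1 months ≥ 3
Employment 46 ≥ 12 months
39.5% falls in the override range (36%–41%), so the compensating-factor test applies.
Reserves 18.1 ≥ 9 months; credit score 788 ≥ 740.
Both compensating conditions met → exception applies.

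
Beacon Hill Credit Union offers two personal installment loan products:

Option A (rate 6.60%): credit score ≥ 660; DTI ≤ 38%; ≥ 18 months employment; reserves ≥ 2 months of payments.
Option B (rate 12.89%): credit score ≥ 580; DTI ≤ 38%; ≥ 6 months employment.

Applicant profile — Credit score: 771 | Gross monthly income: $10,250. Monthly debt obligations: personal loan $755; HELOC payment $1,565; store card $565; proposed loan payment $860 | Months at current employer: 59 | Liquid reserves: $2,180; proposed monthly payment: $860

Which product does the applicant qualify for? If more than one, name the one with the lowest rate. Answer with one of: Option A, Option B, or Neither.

Option A

Total debts = (755 + 1,565 + 565 + 860) = 3,745; DTI = 3,745/10,250 = 36.5%.
Reserves = 2,180/860 = 2.5 months.
Option A: score 771 ≥ 660; DTI 36.5% ≤ 38%; employment 59 ≥ 18 mo; reserves 2.5 ≥ 2 mo → qualifies.
Option B: score 771 ≥ 580; DTI 36.5% ≤ 38%; employment 59 ≥ 6 mo → qualifies.
Qualifying: Option A, Option B. Lowest rate is 6.60% → Option A.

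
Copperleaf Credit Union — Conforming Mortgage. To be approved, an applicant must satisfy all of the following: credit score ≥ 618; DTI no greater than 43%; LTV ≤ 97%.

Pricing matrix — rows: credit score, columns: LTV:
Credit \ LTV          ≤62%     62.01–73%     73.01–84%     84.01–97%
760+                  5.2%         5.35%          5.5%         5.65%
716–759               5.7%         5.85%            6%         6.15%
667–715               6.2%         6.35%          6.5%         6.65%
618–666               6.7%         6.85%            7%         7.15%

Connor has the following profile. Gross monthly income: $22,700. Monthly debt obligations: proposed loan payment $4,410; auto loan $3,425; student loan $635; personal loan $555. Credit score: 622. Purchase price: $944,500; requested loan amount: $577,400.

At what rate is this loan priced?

Credit score 622 ≥ 618; Total monthly debts = (4,410 + 3,425 + 635 + 555) = 9,025. DTI: 9,025 ÷ 22,700 = 39.8%, within the 43% cap
Loan-to-value = 577,400/944,500 = 61.1% — pass (97% max)
Credit 622 → row 618–666; LTV 61.1% → column ≤62%. Grid cell → 6.7%.

6.7%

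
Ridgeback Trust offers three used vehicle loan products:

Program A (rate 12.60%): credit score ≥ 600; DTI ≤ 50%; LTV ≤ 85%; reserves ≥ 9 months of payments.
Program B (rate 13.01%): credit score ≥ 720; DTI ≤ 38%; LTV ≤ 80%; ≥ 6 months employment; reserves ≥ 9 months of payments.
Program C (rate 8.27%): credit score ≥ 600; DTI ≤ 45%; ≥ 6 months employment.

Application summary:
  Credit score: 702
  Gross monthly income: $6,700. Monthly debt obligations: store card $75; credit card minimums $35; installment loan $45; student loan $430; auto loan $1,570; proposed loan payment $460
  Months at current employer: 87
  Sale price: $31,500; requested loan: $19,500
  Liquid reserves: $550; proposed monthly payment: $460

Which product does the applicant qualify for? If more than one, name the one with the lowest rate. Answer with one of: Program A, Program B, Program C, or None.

Total debts = (75 + 35 + 45 + 430 + 1,570 + 460) = 2,615; DTI = 2,615/6,700 = 39%.
LTV = 19,500/31,500 = 61.9%.
Reserves = 550/460 = 1.2 months.
Program A: score 702 ≥ 600; DTI 39% ≤ 50%; LTV 61.9% ≤ 85%; reserves 1.2 < 9 mo → does not qualify.
Program B: score 702 < 720; DTI 39% > 38%; LTV 61.9% ≤ 80%; employment 87 ≥ 6 mo; reserves 1.2 < 9 mo → does not qualify.
Program C: score 702 ≥ 600; DTI 39% ≤ 45%; employment 87 ≥ 6 mo → qualifies.

Program C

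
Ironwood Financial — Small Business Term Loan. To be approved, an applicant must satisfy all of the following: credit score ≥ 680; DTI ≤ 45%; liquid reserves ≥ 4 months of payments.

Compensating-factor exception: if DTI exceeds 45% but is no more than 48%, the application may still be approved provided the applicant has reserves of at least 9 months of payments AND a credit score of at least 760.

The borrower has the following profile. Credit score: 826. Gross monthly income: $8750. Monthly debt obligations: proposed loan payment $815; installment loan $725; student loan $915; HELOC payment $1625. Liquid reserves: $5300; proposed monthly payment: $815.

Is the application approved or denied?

Denied

Credit score 826 ≥ 680 (meets base)
Total debts = (815 + 725 + 915 + 1,625) = 4,080. DTI = 4,080/8,750 = 46.6% > 45% — standard DTI limit exceeded.
Reserves: 5,300 ÷ 815 = 6.5 months (meets 4-month minimum)
DTI 46.6% is within the 45%–48% exception band; checking compensating factors.
Reserves 6.5 < 9 months; credit score 826 ≥ 760.
Override conditions not both satisfied; exception does not apply.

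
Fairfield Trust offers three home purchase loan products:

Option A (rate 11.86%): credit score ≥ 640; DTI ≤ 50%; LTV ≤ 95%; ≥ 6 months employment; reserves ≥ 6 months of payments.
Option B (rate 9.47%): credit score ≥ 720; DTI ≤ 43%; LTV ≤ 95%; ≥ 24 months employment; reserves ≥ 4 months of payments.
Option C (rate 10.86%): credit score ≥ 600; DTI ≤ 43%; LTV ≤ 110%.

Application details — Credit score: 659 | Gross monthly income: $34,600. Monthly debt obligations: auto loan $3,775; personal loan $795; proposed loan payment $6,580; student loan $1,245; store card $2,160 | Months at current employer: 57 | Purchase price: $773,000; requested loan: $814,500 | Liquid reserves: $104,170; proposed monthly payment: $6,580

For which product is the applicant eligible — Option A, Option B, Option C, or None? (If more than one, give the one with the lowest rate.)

Option C

Total debts = (3,775 + 795 + 6,580 + 1,245 + 2,160) = 14,555; DTI = 14,555/34,600 = 42.1%.
LTV = 814,500/773,000 = 105.4%.
Reserves = 104,170/6,580 = 15.8 months.
Option A: score 659 ≥ 640; DTI 42.1% ≤ 50%; LTV 105.4% > 95%; employment 57 ≥ 6 mo; reserves 15.8 ≥ 6 mo → does not qualify.
Option B: score 659 < 720; DTI 42.1% ≤ 43%; LTV 105.4% > 95%; employment 57 ≥ 24 mo; reserves 15.8 ≥ 4 mo → does not qualify.
Option C: score 659 ≥ 600; DTI 42.1% ≤ 43%; LTV 105.4% ≤ 110% → qualifies.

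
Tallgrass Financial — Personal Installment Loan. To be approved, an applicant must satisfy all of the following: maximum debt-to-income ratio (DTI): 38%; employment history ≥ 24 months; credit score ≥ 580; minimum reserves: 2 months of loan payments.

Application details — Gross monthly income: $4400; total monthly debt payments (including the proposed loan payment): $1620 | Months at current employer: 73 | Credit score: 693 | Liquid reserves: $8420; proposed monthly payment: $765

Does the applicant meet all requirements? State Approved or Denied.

DTI: 1,620 ÷ 4,400 = 36.8%, within the 38% cap
Employment 73 ≥ 24 months
Credit score 693 ≥ 580 (meets)
Reserves: 8,420 ÷ 765 = 11.0 months (meets 2-month minimum)
All criteria satisfied.

Approved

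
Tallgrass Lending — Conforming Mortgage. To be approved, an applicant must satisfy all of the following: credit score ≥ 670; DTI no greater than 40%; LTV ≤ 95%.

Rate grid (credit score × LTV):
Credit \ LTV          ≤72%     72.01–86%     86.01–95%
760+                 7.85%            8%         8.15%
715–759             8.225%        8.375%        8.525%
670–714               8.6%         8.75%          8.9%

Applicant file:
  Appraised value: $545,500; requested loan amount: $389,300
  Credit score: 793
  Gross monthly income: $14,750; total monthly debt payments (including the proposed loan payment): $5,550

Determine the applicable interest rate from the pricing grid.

7.85%

Credit score 793 ≥ 670; DTI: 5,550 ÷ 14,750 = 37.6%, within the 40% cap
Loan-to-value = 389,300/545,500 = 71.4% — pass (95% max)
Score 793 is in the 760+ band; LTV 71.4% is in the ≤72% band → 7.85%.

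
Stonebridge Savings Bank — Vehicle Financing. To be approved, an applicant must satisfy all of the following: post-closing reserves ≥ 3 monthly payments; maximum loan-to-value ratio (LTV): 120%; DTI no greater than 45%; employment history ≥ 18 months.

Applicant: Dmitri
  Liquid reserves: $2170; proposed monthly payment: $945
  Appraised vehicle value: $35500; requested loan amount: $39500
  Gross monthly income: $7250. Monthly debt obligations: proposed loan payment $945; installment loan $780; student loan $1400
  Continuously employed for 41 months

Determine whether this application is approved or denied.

Denied

Reserves: 2,170 ÷ 945 = 2.3 months (below 3-month minimum)
Loan-to-value = 39,500/35,500 = 111.3% — pass (120% max)
Total monthly debts = (945 + 780 + 1,400) = 3,125. DTI = 3,125/7,250 = 43.1% ≤ 45%
Employment 41 ≥ 18 months
Fails on reserves.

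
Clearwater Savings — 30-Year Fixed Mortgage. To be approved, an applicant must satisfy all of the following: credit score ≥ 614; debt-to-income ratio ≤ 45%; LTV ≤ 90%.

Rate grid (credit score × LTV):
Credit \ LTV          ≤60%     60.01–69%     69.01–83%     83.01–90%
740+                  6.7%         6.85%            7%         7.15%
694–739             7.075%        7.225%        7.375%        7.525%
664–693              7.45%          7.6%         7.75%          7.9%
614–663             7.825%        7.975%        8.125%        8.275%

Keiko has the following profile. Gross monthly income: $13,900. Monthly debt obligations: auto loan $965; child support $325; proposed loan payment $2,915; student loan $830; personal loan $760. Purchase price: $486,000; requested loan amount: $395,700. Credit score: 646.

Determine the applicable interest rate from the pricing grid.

Credit score 646 ≥ 614; Total monthly debts = (965 + 325 + 2,915 + 830 + 760) = 5,795. Debt-to-income = 5,795/13,900 = 41.7% — meets 45% limit
LTV = 395,700/486,000 = 81.4% ≤ 90%
Credit 646 → row 614–663; LTV 81.4% → column 69.01–83%. Grid cell → 8.125%.

8.125%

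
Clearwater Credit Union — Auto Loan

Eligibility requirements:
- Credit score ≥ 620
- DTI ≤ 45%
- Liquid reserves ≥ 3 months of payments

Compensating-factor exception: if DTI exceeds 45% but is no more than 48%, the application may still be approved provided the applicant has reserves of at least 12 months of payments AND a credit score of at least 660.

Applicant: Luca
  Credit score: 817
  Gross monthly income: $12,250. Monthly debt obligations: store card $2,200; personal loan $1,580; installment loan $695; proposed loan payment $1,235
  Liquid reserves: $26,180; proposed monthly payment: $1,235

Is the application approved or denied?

Credit score 817 ≥ 620 (meets base)
Total debts = (2,200 + 1,580 + 695 + 1,235) = 5,710. DTI: 5,710 ÷ 12,250 = 46.6%, over the 45% base limit.
Reserves = 26,180/1,235 = 21.2 months ≥ 3
46.6% falls in the override range (45%–48%), so the compensating-factor test applies.
Override check — reserves: 21.2 mo (ok); score: 817 (ok).
Both compensating conditions met → exception applies.

Approved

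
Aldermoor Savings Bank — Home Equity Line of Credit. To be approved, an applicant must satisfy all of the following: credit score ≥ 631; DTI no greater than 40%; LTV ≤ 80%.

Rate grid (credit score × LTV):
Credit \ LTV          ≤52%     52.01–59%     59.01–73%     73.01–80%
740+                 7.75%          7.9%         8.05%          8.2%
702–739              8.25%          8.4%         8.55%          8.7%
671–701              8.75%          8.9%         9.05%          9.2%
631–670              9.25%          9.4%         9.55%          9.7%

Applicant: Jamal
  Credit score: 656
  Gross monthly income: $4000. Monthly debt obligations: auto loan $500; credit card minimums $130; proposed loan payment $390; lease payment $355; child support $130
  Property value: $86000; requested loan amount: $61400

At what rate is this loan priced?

Credit score 656 ≥ 631; Total monthly debts = (500 + 130 + 390 + 355 + 130) = 1,505. DTI = 1,505/4,000 = 37.6% ≤ 40%
LTV = 61,400/86,000 = 71.4% ≤ 80%
Row: 656 falls in 631–670. Column: 71.4% falls in 59.01–73%. Rate = 9.55%.

9.55%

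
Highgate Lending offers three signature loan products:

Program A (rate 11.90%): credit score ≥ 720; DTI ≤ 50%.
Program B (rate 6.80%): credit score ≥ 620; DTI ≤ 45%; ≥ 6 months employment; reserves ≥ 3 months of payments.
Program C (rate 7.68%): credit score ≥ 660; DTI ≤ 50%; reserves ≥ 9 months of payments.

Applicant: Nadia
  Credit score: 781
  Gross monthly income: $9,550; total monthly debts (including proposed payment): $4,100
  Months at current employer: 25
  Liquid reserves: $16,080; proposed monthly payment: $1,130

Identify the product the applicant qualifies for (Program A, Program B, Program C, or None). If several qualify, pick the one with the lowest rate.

DTI = 4,100/9,550 = 42.9%.
Reserves = 16,080/1,130 = 14.2 months.
Program A: score 781 ≥ 720; DTI 42.9% ≤ 50% → qualifies.
Program B: score 781 ≥ 620; DTI 42.9% ≤ 45%; employment 25 ≥ 6 mo; reserves 14.2 ≥ 3 mo → qualifies.
Program C: score 781 ≥ 660; DTI 42.9% ≤ 50%; reserves 14.2 ≥ 9 mo → qualifies.
Qualifying: Program A, Program B, Program C. Lowest rate is 6.80% → Program B.

Program B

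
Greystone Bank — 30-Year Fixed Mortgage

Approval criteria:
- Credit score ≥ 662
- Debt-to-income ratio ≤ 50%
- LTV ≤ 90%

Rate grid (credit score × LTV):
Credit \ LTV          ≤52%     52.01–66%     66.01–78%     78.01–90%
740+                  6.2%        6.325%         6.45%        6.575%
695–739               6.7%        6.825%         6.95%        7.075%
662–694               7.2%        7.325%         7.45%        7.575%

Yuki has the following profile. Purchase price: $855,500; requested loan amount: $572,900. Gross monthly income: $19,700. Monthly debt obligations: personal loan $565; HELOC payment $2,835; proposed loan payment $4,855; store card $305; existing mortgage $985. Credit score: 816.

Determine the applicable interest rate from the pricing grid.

Credit score 816 ≥ 662; Total monthly debts = (565 + 2,835 + 4,855 + 305 + 985) = 9,545. DTI = 9,545/19,700 = 48.5% ≤ 50%
Loan-to-value = 572,900/855,500 = 67% — pass (90% max)
Row: 816 falls in 740+. Column: 67% falls in 66.01–78%. Rate = 6.45%.

6.45%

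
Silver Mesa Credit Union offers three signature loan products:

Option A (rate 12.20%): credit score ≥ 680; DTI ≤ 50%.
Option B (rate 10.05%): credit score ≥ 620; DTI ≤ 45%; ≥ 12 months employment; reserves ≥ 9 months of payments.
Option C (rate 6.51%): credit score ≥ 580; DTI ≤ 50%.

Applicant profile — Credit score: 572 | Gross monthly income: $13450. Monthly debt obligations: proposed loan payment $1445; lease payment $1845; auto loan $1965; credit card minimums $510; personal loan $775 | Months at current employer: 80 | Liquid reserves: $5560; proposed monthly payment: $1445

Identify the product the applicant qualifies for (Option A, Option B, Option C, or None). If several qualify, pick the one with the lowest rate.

None

Total debts = (1,445 + 1,845 + 1,965 + 510 + 775) = 6,540; DTI = 6,540/13,450 = 48.6%.
Reserves = 5,560/1,445 = 3.8 months.
Option A: score 572 < 680; DTI 48.6% ≤ 50% → does not qualify.
Option B: score 572 < 620; DTI 48.6% > 45%; employment 80 ≥ 12 mo; reserves 3.8 < 9 mo → does not qualify.
Option C: score 572 < 580; DTI 48.6% ≤ 50% → does not qualify.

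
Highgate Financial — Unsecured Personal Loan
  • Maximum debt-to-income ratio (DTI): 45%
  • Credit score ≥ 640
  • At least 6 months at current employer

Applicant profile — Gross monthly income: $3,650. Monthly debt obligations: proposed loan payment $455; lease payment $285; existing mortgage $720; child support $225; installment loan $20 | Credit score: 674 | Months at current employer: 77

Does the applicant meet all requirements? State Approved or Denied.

Total monthly debts = (455 + 285 + 720 + 225 + 20) = 1,705. DTI: 1,705 ÷ 3,650 = 46.7%, exceeds the 45% cap
Credit score 674 ≥ 640 (meets)
Employment 77 ≥ 6 months
Fails on DTI.

Denied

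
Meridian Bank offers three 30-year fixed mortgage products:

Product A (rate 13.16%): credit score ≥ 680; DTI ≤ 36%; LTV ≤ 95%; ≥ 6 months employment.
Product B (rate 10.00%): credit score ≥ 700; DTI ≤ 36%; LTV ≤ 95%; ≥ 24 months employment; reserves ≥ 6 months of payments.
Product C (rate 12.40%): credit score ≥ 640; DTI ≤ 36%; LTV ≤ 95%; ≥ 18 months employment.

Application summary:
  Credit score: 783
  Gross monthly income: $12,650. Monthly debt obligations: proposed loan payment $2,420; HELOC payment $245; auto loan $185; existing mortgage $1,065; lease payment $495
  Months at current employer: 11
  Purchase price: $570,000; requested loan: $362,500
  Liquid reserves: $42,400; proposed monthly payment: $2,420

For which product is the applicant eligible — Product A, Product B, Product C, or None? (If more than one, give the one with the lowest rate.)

Total debts = (2,420 + 245 + 185 + 1,065 + 495) = 4,410; DTI = 4,410/12,650 = 34.9%.
LTV = 362,500/570,000 = 63.6%.
Reserves = 42,400/2,420 = 17.5 months.
Product A: score 783 ≥ 680; DTI 34.9% ≤ 36%; LTV 63.6% ≤ 95%; employment 11 ≥ 6 mo → qualifies.
Product B: score 783 ≥ 700; DTI 34.9% ≤ 36%; LTV 63.6% ≤ 95%; employment 11 < 24 mo; reserves 17.5 ≥ 6 mo → does not qualify.
Product C: score 783 ≥ 640; DTI 34.9% ≤ 36%; LTV 63.6% ≤ 95%; employment 11 < 18 mo → does not qualify.

Product A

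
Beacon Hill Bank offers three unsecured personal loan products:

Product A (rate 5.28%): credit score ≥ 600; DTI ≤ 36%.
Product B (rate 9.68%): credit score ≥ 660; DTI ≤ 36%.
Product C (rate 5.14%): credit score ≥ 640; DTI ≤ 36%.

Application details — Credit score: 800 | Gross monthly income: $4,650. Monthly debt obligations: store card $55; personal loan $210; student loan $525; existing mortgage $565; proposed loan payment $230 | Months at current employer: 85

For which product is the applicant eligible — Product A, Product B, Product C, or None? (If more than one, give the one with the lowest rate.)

Product C

Total debts = (55 + 210 + 525 + 565 + 230) = 1,585; DTI = 1,585/4,650 = 34.1%.
Product A: score 800 ≥ 600; DTI 34.1% ≤ 36% → qualifies.
Product B: score 800 ≥ 660; DTI 34.1% ≤ 36% → qualifies.
Product C: score 800 ≥ 640; DTI 34.1% ≤ 36% → qualifies.
Qualifying: Product A, Product B, Product C. Lowest rate is 5.14% → Product C.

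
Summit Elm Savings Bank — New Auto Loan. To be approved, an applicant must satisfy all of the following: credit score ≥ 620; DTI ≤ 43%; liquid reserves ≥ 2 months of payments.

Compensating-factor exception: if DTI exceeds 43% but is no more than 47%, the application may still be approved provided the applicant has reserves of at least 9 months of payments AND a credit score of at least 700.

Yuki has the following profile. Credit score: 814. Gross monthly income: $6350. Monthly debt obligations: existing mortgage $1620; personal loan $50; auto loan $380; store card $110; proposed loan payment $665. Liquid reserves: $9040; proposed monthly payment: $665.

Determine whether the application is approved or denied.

Approved

Credit score 814 ≥ 620 (meets base)
Total debts = (1,620 + 50 + 380 + 110 + 665) = 2,825. DTI: 2,825 ÷ 6,350 = 44.5%, over the 43% base limit.
Reserves: 9,040 ÷ 665 = 13.6 months (meets 2-month minimum)
44.5% falls in the override range (43%–47%), so the compensating-factor test applies.
Override check — reserves: 13.6 mo (ok); score: 814 (ok).
Both compensating conditions met → exception applies.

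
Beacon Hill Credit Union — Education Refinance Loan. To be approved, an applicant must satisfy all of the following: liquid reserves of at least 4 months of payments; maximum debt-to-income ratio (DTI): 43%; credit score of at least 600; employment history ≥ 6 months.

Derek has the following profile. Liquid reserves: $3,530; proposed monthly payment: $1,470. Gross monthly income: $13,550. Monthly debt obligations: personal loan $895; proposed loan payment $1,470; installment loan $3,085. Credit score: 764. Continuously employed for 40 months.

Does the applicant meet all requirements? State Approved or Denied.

Denied

Reserves = 3,530/1,470 = 2.4 months < 4
Total monthly debts = (895 + 1,470 + 3,085) = 5,450. Debt-to-income = 5,450/13,550 = 40.2% — meets 43% limit
Credit score 764 ≥ 600 (meets)
Employment 40 ≥ 6 months
Fails on reserves.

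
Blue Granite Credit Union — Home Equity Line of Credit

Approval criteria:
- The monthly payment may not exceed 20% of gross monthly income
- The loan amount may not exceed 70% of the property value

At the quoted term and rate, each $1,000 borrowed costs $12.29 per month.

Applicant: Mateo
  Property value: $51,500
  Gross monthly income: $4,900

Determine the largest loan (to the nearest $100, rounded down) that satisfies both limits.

Payment cap: 20% × $4,900 = $980/month.
At $12.29 per $1,000, that supports 980/12.29 × 1,000 ≈ $79,739 → $79,700.
LTV cap: 70% × $51,500 = $36,050 → $36,000.
Binding constraint: loan-to-value.

$36,000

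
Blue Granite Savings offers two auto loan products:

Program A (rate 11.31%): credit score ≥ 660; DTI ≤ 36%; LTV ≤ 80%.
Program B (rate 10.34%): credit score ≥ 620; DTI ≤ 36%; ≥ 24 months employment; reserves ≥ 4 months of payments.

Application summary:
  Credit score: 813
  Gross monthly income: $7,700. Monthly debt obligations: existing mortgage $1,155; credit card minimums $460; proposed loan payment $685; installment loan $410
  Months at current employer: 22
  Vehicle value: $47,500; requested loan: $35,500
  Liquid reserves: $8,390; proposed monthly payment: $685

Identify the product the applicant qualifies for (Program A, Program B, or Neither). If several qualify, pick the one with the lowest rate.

Program A

Total debts = (1,155 + 460 + 685 + 410) = 2,710; DTI = 2,710/7,700 = 35.2%.
LTV = 35,500/47,500 = 74.7%.
Reserves = 8,390/685 = 12.2 months.
Program A: score 813 ≥ 660; DTI 35.2% ≤ 36%; LTV 74.7% ≤ 80% → qualifies.
Program B: score 813 ≥ 620; DTI 35.2% ≤ 36%; employment 22 < 24 mo; reserves 12.2 ≥ 4 mo → does not qualify.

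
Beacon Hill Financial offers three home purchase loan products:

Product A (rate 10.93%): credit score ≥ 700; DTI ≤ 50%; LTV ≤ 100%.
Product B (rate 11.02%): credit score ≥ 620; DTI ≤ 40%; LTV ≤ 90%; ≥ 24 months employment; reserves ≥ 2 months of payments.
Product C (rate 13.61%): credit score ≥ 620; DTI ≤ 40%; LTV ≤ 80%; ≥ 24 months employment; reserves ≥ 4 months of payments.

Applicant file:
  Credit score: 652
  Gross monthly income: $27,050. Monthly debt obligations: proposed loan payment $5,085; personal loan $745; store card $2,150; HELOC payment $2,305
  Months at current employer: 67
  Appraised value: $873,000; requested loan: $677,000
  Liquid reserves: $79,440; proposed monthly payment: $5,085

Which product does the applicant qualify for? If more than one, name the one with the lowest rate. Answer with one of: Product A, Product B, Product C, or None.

Total debts = (5,085 + 745 + 2,150 + 2,305) = 10,285; DTI = 10,285/27,050 = 38%.
LTV = 677,000/873,000 = 77.5%.
Reserves = 79,440/5,085 = 15.6 months.
Product A: score 652 < 700; DTI 38% ≤ 50%; LTV 77.5% ≤ 100% → does not qualify.
Product B: score 652 ≥ 620; DTI 38% ≤ 40%; LTV 77.5% ≤ 90%; employment 67 ≥ 24 mo; reserves 15.6 ≥ 2 mo → qualifies.
Product C: score 652 ≥ 620; DTI 38% ≤ 40%; LTV 77.5% ≤ 80%; employment 67 ≥ 24 mo; reserves 15.6 ≥ 4 mo → qualifies.
Qualifying: Product B, Product C. Lowest rate is 11.02% → Product B.

Product B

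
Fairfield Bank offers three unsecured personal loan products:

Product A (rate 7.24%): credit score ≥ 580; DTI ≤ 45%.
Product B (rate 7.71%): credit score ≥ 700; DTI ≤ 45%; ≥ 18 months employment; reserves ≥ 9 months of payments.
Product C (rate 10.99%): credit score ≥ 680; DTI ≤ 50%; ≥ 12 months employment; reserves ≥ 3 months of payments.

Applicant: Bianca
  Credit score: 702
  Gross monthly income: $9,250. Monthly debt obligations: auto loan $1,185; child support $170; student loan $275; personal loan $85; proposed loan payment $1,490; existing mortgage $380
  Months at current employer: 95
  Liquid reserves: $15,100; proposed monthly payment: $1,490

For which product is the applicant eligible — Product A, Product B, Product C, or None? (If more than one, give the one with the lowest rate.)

Product A

Total debts = (1,185 + 170 + 275 + 85 + 1,490 + 380) = 3,585; DTI = 3,585/9,250 = 38.8%.
Reserves = 15,100/1,490 = 10.1 months.
Product A: score 702 ≥ 580; DTI 38.8% ≤ 45% → qualifies.
Product B: score 702 ≥ 700; DTI 38.8% ≤ 45%; employment 95 ≥ 18 mo; reserves 10.1 ≥ 9 mo → qualifies.
Product C: score 702 ≥ 680; DTI 38.8% ≤ 50%; employment 95 ≥ 12 mo; reserves 10.1 ≥ 3 mo → qualifies.
Qualifying: Product A, Product B, Product C. Lowest rate is 7.24% → Product A.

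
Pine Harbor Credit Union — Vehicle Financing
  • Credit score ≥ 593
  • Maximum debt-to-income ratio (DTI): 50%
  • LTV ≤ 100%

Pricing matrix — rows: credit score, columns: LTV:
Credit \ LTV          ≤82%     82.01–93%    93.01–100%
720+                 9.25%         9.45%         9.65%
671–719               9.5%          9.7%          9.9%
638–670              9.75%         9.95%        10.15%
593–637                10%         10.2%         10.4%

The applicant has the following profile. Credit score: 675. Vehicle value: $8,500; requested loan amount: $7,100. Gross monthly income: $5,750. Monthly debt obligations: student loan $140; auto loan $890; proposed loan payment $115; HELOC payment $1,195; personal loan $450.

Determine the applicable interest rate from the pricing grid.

Credit score 675 ≥ 593; Total monthly debts = (140 + 890 + 115 + 1,195 + 450) = 2,790. Debt-to-income = 2,790/5,750 = 48.5% — meets 50% limit
LTV: 7,100 ÷ 8,500 = 83.5%, within 100% cap
Credit 675 → row 671–719; LTV 83.5% → column 82.01–93%. Grid cell → 9.7%.

9.7%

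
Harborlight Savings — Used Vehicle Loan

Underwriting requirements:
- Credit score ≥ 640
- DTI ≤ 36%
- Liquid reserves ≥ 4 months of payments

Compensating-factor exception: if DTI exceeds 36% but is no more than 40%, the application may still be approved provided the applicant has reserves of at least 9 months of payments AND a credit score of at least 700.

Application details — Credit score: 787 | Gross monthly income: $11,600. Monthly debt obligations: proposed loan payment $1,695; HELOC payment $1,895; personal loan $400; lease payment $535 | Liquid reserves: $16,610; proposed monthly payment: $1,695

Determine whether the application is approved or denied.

Approved

Credit score 787 ≥ 640 (meets base)
Total debts = (1,695 + 1,895 + 400 + 535) = 4,525. DTI: 4,525 ÷ 11,600 = 39%, over the 36% base limit.
Liquid reserves cover 16,610/1,695 = 9.8 months — ≥ 4 required
DTI 39% is within the 36%–40% exception band; checking compensating factors.
Reserves 9.8 ≥ 9 months; credit score 787 ≥ 700.
Both compensating conditions met → exception applies.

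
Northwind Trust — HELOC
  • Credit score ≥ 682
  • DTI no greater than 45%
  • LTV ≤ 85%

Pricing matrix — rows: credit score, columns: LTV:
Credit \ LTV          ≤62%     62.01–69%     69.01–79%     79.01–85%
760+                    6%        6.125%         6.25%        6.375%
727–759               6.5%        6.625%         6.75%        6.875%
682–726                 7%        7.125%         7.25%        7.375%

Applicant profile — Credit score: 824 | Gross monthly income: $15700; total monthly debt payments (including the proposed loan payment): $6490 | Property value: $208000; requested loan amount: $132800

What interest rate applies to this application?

6.125%

Credit score 824 ≥ 682; DTI: 6,490 ÷ 15,700 = 41.3%, within the 45% cap
LTV = 132,800/208,000 = 63.8% ≤ 85%
Credit 824 → row 760+; LTV 63.8% → column 62.01–69%. Grid cell → 6.125%.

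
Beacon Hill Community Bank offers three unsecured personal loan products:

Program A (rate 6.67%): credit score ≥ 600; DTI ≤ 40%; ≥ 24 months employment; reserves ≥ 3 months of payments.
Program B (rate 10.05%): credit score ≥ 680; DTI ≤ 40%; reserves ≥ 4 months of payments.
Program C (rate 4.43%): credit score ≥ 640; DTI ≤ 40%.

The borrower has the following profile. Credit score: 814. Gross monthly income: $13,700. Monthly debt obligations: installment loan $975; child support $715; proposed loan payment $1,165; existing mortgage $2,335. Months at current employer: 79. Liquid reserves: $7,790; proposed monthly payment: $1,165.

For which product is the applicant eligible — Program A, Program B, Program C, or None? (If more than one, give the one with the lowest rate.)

Total debts = (975 + 715 + 1,165 + 2,335) = 5,190; DTI = 5,190/13,700 = 37.9%.
Reserves = 7,790/1,165 = 6.7 months.
Program A: score 814 ≥ 600; DTI 37.9% ≤ 40%; employment 79 ≥ 24 mo; reserves 6.7 ≥ 3 mo → qualifies.
Program B: score 814 ≥ 680; DTI 37.9% ≤ 40%; reserves 6.7 ≥ 4 mo → qualifies.
Program C: score 814 ≥ 640; DTI 37.9% ≤ 40% → qualifies.
Qualifying: Program A, Program B, Program C. Lowest rate is 4.43% → Program C.

Program C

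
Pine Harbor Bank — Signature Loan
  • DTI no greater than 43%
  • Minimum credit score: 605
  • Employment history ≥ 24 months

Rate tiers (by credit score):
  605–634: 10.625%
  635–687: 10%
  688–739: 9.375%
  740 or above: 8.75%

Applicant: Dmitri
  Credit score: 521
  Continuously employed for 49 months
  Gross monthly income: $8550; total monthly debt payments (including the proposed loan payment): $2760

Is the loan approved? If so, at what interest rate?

Denied

Credit score 521 < 605 (below minimum)
Debt-to-income = 2,760/8,550 = 32.3% — meets 43% limit
Employment 49 ≥ 24 months
Not all requirements met → denied.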